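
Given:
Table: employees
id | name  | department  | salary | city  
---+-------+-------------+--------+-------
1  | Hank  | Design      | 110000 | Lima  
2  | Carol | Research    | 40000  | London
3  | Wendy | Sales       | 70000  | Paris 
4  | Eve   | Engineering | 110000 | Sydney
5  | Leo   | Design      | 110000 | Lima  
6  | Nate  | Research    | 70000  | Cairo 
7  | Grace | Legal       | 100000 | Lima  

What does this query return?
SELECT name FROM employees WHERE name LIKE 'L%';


LIKE 'L%' matches names starting with 'L'
Matching: 1

1 rows:
Leo


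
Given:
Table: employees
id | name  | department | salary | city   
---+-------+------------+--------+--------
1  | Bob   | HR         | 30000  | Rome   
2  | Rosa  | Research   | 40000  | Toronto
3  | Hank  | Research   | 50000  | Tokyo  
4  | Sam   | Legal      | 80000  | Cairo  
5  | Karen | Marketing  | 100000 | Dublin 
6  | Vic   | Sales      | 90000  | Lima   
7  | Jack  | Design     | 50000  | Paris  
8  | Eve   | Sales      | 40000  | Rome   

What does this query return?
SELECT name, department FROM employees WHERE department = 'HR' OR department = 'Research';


Filtering: department = 'HR' OR 'Research'
Matching: 3 rows

3 rows:
Bob, HR
Rosa, Research
Hank, Research


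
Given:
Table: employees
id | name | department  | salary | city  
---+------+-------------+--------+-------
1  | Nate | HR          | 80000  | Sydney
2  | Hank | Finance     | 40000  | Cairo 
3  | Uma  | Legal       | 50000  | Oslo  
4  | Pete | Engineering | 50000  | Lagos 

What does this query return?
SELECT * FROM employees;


SELECT * returns all 4 rows with all columns

4 rows:
1, Nate, HR, 80000, Sydney
2, Hank, Finance, 40000, Cairo
3, Uma, Legal, 50000, Oslo
4, Pete, Engineering, 50000, Lagos


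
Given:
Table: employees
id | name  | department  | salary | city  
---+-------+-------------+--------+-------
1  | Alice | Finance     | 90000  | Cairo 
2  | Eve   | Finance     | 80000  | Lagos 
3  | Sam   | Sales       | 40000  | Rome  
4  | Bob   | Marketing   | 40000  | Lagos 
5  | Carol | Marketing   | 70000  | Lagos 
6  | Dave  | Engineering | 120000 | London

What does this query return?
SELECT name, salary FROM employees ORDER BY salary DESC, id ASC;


Sorting by salary DESC, then id ASC for ties

6 rows:
Dave, 120000
Alice, 90000
Eve, 80000
Carol, 70000
Sam, 40000
Bob, 40000


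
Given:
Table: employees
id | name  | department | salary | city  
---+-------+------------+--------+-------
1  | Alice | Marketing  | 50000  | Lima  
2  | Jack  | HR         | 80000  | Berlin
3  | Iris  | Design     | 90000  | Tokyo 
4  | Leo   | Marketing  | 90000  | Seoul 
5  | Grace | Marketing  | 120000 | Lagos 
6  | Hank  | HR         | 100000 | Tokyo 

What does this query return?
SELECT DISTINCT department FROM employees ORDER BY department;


All 'department' values (row order): Marketing, HR, Design, Marketing, Marketing, HR
Removing duplicates leaves 3 unique value(s).

3 values:
Design
HR
Marketing


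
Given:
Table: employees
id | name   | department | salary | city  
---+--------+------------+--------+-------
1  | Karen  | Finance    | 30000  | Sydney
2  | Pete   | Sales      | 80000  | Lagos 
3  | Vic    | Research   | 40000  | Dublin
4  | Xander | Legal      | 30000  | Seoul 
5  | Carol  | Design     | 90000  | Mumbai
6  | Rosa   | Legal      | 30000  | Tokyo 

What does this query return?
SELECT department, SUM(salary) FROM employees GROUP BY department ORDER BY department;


Summing salary within each department:
  Design: 90000 = 90000
  Finance: 30000 = 30000
  Legal: 30000 + 30000 = 60000
  Research: 40000 = 40000
  Sales: 80000 = 80000


5 groups:
Design, 90000
Finance, 30000
Legal, 60000
Research, 40000
Sales, 80000


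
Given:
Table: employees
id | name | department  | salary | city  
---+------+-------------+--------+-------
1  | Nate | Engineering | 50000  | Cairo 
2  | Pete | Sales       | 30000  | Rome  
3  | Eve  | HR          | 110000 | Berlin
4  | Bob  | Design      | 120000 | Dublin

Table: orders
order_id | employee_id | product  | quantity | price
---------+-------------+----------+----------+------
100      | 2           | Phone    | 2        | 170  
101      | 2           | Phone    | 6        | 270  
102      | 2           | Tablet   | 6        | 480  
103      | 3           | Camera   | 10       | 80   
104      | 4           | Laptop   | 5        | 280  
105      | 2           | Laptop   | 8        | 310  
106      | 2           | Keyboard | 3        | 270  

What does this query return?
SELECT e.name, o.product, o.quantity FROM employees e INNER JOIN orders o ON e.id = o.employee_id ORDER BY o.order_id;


Joining employees.id = orders.employee_id:
  employee Pete (id=2) -> order Phone
  employee Pete (id=2) -> order Phone
  employee Pete (id=2) -> order Tablet
  employee Eve (id=3) -> order Camera
  employee Bob (id=4) -> order Laptop
  employee Pete (id=2) -> order Laptop
  employee Pete (id=2) -> order Keyboard


7 rows:
Pete, Phone, 2
Pete, Phone, 6
Pete, Tablet, 6
Eve, Camera, 10
Bob, Laptop, 5
Pete, Laptop, 8
Pete, Keyboard, 3


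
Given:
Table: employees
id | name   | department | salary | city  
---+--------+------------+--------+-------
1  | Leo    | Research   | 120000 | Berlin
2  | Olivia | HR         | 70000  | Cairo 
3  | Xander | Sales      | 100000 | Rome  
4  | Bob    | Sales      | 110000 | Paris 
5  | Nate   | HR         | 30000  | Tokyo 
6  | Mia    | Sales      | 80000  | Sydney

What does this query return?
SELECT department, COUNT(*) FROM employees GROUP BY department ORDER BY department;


Assigning each row to its department group:
  Leo -> Research
  Olivia -> HR
  Xander -> Sales
  Bob -> Sales
  Nate -> HR
  Mia -> Sales


3 groups:
HR, 2
Research, 1
Sales, 3


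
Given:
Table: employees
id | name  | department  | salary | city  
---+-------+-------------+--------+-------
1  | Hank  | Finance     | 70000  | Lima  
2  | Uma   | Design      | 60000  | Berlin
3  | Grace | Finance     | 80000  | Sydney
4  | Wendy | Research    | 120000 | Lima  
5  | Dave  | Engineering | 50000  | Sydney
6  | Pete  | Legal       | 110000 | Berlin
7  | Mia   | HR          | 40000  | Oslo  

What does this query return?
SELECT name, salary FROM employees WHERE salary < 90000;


Filtering: salary < 90000
Matching: 5 rows

5 rows:
Hank, 70000
Uma, 60000
Grace, 80000
Dave, 50000
Mia, 40000


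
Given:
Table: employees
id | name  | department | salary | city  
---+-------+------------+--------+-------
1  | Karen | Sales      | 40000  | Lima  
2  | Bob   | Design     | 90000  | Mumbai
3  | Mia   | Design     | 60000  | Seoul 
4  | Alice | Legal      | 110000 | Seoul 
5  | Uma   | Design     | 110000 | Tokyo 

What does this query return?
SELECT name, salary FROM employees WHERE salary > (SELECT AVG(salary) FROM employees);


Subquery: AVG(salary) = 82000.0
Filtering: salary > 82000.0
  Bob (90000) -> MATCH
  Alice (110000) -> MATCH
  Uma (110000) -> MATCH


3 rows:
Bob, 90000
Alice, 110000
Uma, 110000


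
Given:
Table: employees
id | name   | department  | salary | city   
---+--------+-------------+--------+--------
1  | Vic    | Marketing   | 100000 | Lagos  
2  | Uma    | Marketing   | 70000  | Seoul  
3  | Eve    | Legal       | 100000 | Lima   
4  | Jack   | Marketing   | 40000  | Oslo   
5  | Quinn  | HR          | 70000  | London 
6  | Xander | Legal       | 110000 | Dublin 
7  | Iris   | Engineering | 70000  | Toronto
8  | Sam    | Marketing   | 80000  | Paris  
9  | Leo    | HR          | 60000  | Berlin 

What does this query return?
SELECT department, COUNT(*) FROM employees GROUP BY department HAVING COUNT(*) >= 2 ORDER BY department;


Groups with count >= 2:
  HR: 2 -> PASS
  Legal: 2 -> PASS
  Marketing: 4 -> PASS
  Engineering: 1 -> filtered out


3 groups:
HR, 2
Legal, 2
Marketing, 4


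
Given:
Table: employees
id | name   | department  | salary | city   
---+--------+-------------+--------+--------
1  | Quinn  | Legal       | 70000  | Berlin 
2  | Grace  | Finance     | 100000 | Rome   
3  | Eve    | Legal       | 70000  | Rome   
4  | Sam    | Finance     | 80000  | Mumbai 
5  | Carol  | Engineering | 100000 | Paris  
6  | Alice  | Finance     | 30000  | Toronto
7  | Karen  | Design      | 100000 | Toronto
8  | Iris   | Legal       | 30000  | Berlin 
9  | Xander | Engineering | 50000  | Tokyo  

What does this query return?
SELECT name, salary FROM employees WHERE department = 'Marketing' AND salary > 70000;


Filtering: department = 'Marketing' AND salary > 70000
Matching: 0 rows

Empty result set (0 rows)


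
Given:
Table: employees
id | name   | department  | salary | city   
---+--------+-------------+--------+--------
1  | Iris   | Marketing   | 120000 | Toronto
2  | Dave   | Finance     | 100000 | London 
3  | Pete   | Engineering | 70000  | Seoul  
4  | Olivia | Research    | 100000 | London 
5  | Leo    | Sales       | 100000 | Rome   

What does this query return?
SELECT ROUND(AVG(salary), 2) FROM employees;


SUM(salary) = 490000
COUNT = 5
ROUND(AVG, 2) = ROUND(490000 / 5, 2) = 98000.0

98000.0


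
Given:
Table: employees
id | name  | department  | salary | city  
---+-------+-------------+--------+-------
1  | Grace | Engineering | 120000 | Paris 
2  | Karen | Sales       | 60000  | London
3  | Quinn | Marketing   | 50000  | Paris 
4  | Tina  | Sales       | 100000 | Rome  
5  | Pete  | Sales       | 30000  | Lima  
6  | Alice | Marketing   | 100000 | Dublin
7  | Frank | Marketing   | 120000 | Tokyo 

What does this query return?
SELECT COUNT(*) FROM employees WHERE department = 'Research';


Counting rows where department = 'Research'


0


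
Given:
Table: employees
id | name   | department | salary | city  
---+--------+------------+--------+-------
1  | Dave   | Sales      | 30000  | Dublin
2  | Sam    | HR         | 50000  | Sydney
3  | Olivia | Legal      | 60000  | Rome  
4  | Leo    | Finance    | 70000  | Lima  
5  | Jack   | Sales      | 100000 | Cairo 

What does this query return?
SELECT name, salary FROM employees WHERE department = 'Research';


Filtering: department = 'Research'
Matching rows: 0

Empty result set (0 rows)


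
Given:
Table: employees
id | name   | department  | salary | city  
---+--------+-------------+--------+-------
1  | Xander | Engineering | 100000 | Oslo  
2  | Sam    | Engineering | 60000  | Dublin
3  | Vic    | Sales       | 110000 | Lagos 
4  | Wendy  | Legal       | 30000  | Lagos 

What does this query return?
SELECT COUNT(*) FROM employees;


COUNT(*) counts all rows

4


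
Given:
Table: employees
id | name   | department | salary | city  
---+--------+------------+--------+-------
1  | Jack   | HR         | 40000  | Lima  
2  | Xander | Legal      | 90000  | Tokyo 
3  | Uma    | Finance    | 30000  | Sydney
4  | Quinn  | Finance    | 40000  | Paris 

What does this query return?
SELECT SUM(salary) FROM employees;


SUM(salary) = 40000 + 90000 + 30000 + 40000 = 200000

200000


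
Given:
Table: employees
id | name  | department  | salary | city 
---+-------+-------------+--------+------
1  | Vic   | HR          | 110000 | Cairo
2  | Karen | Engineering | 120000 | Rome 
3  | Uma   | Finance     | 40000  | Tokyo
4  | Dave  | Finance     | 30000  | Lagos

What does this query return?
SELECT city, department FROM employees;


Projecting columns: city, department

4 rows:
Cairo, HR
Rome, Engineering
Tokyo, Finance
Lagos, Finance


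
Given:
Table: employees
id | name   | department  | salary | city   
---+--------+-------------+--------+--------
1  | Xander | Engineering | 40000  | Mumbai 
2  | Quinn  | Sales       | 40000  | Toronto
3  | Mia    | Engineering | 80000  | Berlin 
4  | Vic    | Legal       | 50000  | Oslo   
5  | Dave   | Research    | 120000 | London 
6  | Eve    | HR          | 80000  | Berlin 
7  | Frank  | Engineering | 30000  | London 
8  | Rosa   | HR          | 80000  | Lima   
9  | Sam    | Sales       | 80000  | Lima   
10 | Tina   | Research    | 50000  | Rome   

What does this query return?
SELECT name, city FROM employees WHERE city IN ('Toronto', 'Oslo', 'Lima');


Filtering: city IN ('Toronto', 'Oslo', 'Lima')
Matching: 4 rows

4 rows:
Quinn, Toronto
Vic, Oslo
Rosa, Lima
Sam, Lima


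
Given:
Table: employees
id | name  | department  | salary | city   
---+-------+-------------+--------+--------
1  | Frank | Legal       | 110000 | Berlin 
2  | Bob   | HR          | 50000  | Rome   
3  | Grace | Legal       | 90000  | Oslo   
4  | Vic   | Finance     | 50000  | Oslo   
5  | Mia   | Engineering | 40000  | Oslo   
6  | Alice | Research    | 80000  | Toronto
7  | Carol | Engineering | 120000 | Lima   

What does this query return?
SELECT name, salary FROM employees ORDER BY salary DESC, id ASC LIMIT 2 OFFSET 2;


Sort by salary DESC (id ASC tiebreak), then skip 2 and take 2
Rows 3 through 4

2 rows:
Grace, 90000
Alice, 80000


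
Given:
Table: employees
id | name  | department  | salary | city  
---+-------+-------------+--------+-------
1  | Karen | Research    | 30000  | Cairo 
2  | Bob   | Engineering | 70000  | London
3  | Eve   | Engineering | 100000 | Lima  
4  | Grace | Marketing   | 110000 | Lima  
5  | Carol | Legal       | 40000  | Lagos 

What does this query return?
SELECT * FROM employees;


SELECT * returns all 5 rows with all columns

5 rows:
1, Karen, Research, 30000, Cairo
2, Bob, Engineering, 70000, London
3, Eve, Engineering, 100000, Lima
4, Grace, Marketing, 110000, Lima
5, Carol, Legal, 40000, Lagos


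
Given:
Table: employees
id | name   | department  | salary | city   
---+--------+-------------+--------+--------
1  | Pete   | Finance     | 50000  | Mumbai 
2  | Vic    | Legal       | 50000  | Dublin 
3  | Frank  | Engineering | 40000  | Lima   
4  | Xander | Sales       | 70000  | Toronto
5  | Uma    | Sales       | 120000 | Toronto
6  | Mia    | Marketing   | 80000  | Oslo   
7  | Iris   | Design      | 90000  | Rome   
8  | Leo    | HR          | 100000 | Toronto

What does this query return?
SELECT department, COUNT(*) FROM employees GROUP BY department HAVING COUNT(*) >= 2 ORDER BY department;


Groups with count >= 2:
  Sales: 2 -> PASS
  Design: 1 -> filtered out
  Engineering: 1 -> filtered out
  Finance: 1 -> filtered out
  HR: 1 -> filtered out
  Legal: 1 -> filtered out
  Marketing: 1 -> filtered out


1 groups:
Sales, 2


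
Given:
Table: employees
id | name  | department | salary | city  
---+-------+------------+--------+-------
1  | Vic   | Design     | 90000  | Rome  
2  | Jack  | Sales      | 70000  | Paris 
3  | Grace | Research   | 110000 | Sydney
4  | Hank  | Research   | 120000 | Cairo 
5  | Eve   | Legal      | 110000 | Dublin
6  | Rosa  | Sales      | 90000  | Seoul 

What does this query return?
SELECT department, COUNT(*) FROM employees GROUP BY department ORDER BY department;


Assigning each row to its department group:
  Vic -> Design
  Jack -> Sales
  Grace -> Research
  Hank -> Research
  Eve -> Legal
  Rosa -> Sales


4 groups:
Design, 1
Legal, 1
Research, 2
Sales, 2


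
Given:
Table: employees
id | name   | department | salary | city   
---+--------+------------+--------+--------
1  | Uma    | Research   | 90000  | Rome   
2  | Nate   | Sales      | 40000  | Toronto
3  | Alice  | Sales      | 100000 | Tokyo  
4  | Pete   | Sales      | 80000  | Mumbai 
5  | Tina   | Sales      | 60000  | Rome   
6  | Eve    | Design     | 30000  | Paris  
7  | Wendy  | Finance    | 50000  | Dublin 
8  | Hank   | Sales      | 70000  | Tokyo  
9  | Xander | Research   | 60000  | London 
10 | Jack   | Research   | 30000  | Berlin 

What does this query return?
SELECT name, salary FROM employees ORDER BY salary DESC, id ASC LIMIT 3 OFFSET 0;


Sort by salary DESC (id ASC tiebreak), then skip 0 and take 3
Rows 1 through 3

3 rows:
Alice, 100000
Uma, 90000
Pete, 80000


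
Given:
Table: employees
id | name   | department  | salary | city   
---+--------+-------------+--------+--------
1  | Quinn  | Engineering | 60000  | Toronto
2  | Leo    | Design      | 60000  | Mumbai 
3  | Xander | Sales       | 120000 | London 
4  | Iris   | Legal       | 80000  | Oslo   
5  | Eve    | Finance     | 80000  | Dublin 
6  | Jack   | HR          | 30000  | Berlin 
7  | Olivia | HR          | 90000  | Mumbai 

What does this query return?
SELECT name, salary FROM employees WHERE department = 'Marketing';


Filtering: department = 'Marketing'
Matching rows: 0

Empty result set (0 rows)


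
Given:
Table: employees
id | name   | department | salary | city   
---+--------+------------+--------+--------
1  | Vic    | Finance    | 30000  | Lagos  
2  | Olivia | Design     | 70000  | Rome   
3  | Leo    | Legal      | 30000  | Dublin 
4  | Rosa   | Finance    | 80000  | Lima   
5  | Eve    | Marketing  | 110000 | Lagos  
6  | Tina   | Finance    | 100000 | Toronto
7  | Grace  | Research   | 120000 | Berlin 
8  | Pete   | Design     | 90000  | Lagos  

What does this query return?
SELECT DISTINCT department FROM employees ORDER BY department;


All 'department' values (row order): Finance, Design, Legal, Finance, Marketing, Finance, Research, Design
Removing duplicates leaves 5 unique value(s).

5 values:
Design
Finance
Legal
Marketing
Research


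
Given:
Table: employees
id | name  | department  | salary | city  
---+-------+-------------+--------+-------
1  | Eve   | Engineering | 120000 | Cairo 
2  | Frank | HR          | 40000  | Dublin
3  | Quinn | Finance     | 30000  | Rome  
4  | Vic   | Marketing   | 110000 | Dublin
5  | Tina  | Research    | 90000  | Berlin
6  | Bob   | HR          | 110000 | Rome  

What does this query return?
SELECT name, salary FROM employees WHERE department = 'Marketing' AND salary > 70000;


Filtering: department = 'Marketing' AND salary > 70000
Matching: 1 rows

1 rows:
Vic, 110000


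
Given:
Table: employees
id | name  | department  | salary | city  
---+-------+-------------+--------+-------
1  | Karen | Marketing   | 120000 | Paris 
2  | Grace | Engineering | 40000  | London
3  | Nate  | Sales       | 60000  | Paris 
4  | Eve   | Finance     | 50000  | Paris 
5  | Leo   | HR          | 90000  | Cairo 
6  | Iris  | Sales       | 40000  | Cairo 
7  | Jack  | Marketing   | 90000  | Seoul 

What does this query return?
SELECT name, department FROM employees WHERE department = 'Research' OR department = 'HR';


Filtering: department = 'Research' OR 'HR'
Matching: 1 rows

1 rows:
Leo, HR


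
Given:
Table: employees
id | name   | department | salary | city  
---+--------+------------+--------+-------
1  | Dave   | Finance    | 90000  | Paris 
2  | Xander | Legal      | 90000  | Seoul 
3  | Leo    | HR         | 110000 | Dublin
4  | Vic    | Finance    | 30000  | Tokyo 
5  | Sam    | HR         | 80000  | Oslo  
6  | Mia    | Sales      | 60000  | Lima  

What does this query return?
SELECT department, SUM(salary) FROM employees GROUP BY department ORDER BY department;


Summing salary within each department:
  Finance: 90000 + 30000 = 120000
  HR: 110000 + 80000 = 190000
  Legal: 90000 = 90000
  Sales: 60000 = 60000


4 groups:
Finance, 120000
HR, 190000
Legal, 90000
Sales, 60000


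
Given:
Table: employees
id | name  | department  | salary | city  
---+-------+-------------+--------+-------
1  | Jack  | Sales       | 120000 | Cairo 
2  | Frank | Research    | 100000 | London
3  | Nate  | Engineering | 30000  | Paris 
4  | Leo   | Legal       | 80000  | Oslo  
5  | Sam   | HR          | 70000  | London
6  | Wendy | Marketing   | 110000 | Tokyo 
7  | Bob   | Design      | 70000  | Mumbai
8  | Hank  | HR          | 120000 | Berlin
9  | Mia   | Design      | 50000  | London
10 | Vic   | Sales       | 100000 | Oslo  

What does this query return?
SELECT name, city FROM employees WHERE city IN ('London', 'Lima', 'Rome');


Filtering: city IN ('London', 'Lima', 'Rome')
Matching: 3 rows

3 rows:
Frank, London
Sam, London
Mia, London


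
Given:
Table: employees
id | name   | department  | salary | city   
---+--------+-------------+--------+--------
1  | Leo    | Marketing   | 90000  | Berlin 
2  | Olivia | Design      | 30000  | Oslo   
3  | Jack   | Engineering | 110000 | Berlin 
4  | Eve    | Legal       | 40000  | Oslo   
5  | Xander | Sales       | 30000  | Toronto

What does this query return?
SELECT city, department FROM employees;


Projecting columns: city, department

5 rows:
Berlin, Marketing
Oslo, Design
Berlin, Engineering
Oslo, Legal
Toronto, Sales


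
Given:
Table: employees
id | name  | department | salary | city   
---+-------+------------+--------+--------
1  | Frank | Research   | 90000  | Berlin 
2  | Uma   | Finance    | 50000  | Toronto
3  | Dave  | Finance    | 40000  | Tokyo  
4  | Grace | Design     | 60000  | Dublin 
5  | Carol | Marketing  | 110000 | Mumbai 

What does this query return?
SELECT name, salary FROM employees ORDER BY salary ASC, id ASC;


Sorting by salary ASC, then id ASC for ties

5 rows:
Dave, 40000
Uma, 50000
Grace, 60000
Frank, 90000
Carol, 110000


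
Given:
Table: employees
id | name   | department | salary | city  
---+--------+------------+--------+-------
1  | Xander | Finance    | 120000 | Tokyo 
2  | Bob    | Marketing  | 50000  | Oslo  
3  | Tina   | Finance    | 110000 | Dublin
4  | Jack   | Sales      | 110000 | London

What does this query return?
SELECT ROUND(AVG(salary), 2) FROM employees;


SUM(salary) = 390000
COUNT = 4
ROUND(AVG, 2) = ROUND(390000 / 4, 2) = 97500.0

97500.0


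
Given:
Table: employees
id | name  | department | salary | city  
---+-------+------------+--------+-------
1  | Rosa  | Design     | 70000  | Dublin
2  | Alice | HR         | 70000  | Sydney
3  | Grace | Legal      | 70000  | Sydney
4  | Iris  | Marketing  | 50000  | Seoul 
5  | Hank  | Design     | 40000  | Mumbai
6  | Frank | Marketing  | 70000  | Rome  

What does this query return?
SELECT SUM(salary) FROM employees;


SUM(salary) = 70000 + 70000 + 70000 + 50000 + 40000 + 70000 = 370000

370000


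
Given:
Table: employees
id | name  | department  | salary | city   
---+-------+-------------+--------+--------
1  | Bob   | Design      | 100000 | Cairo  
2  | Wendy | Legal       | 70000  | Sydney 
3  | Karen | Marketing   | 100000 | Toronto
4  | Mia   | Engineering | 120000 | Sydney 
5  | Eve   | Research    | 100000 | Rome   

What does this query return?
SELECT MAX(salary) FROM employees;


Salaries: 100000, 70000, 100000, 120000, 100000
MAX = 120000

120000


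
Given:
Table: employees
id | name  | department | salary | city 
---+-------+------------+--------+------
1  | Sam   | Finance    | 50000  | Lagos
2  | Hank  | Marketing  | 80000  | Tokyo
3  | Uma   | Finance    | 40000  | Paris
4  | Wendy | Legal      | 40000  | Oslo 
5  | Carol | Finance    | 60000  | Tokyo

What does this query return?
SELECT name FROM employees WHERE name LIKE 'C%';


LIKE 'C%' matches names starting with 'C'
Matching: 1

1 rows:
Carol


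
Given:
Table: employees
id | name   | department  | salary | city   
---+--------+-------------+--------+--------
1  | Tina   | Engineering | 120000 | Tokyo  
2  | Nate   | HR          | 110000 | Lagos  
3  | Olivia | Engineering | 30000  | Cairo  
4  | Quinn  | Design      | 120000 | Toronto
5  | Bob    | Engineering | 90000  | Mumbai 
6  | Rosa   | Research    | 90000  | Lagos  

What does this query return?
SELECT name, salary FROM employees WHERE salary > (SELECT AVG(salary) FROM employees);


Subquery: AVG(salary) = 93333.33
Filtering: salary > 93333.33
  Tina (120000) -> MATCH
  Nate (110000) -> MATCH
  Quinn (120000) -> MATCH


3 rows:
Tina, 120000
Nate, 110000
Quinn, 120000


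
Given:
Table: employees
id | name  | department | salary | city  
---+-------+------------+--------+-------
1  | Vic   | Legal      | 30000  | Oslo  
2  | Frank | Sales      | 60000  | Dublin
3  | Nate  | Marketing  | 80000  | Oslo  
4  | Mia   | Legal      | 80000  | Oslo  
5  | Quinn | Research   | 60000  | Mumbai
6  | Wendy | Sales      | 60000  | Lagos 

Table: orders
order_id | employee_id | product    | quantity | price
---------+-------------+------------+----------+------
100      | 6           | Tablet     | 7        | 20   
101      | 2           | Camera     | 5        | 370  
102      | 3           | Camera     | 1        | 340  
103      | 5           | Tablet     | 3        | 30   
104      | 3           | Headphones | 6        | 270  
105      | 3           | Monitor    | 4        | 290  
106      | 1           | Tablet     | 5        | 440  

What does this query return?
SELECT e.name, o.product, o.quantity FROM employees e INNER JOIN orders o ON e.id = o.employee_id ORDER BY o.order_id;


Joining employees.id = orders.employee_id:
  employee Wendy (id=6) -> order Tablet
  employee Frank (id=2) -> order Camera
  employee Nate (id=3) -> order Camera
  employee Quinn (id=5) -> order Tablet
  employee Nate (id=3) -> order Headphones
  employee Nate (id=3) -> order Monitor
  employee Vic (id=1) -> order Tablet


7 rows:
Wendy, Tablet, 7
Frank, Camera, 5
Nate, Camera, 1
Quinn, Tablet, 3
Nate, Headphones, 6
Nate, Monitor, 4
Vic, Tablet, 5


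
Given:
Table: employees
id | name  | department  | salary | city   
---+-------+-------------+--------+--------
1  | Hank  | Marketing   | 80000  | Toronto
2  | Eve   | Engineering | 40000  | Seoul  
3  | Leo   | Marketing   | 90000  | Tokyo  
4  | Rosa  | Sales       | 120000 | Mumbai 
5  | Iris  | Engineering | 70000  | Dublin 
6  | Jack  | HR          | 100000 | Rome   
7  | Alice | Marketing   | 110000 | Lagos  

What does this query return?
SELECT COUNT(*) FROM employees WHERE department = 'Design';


Counting rows where department = 'Design'


0


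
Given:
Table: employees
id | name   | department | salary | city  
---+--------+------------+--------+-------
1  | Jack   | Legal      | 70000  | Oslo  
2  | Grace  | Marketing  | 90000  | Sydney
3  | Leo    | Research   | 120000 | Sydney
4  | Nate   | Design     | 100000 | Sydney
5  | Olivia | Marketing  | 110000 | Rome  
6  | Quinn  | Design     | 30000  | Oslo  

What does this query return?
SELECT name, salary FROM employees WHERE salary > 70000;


Filtering: salary > 70000
Matching: 4 rows

4 rows:
Grace, 90000
Leo, 120000
Nate, 100000
Olivia, 110000


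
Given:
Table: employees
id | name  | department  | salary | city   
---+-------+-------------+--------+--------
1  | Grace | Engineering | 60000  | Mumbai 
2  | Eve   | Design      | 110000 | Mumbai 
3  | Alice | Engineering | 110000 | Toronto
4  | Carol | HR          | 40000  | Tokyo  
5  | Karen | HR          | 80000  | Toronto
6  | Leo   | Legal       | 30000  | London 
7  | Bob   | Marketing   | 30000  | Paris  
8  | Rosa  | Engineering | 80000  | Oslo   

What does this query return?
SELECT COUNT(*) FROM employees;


COUNT(*) counts all rows

8


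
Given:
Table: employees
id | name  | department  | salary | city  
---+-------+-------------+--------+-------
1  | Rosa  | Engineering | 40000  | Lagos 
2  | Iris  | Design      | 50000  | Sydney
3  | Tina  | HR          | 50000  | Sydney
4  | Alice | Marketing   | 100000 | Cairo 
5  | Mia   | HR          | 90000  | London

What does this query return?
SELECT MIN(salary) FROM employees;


Salaries: 40000, 50000, 50000, 100000, 90000
MIN = 40000

40000


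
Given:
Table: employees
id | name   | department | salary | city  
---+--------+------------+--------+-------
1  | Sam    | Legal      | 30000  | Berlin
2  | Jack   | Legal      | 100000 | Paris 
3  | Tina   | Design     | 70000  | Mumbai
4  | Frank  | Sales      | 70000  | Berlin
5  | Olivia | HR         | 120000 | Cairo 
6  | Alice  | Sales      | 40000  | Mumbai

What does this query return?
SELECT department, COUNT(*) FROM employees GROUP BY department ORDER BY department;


Assigning each row to its department group:
  Sam -> Legal
  Jack -> Legal
  Tina -> Design
  Frank -> Sales
  Olivia -> HR
  Alice -> Sales


4 groups:
Design, 1
HR, 1
Legal, 2
Sales, 2


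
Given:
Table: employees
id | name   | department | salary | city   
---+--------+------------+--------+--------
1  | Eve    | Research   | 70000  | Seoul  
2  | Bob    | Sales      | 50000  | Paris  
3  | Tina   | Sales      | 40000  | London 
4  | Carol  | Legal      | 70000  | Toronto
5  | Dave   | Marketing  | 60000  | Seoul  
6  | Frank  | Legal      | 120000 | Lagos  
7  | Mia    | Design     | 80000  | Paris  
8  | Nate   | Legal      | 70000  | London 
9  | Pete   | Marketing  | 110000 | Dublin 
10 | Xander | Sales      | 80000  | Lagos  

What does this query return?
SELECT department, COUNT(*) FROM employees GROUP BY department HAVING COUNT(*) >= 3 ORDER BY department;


Groups with count >= 3:
  Legal: 3 -> PASS
  Sales: 3 -> PASS
  Design: 1 -> filtered out
  Marketing: 2 -> filtered out
  Research: 1 -> filtered out


2 groups:
Legal, 3
Sales, 3


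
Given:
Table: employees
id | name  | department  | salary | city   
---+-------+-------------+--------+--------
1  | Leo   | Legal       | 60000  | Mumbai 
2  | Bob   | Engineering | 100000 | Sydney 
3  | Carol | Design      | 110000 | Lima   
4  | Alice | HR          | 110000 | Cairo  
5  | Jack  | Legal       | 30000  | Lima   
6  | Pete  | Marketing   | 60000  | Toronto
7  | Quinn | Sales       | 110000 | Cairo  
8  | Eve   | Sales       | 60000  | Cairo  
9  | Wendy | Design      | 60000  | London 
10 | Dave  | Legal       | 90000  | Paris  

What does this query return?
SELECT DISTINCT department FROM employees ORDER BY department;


All 'department' values (row order): Legal, Engineering, Design, HR, Legal, Marketing, Sales, Sales, Design, Legal
Removing duplicates leaves 6 unique value(s).

6 values:
Design
Engineering
HR
Legal
Marketing
Sales


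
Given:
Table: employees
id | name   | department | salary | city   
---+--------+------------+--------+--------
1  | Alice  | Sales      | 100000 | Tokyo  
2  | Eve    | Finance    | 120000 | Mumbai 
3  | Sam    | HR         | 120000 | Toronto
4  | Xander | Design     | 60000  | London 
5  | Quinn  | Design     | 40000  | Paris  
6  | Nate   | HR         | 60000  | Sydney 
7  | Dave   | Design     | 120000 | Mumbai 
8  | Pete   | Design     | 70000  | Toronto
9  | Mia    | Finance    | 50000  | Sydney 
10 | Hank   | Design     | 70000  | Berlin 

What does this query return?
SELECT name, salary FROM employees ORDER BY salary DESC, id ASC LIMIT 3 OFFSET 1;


Sort by salary DESC (id ASC tiebreak), then skip 1 and take 3
Rows 2 through 4

3 rows:
Sam, 120000
Dave, 120000
Alice, 100000


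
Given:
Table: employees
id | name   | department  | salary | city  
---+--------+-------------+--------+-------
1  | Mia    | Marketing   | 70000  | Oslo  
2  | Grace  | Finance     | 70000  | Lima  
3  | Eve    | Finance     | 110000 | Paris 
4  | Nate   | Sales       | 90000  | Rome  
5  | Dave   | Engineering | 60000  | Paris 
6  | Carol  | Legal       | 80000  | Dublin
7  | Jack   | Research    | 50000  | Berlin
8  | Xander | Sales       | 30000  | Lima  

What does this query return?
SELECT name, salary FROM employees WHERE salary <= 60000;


Filtering: salary <= 60000
Matching: 3 rows

3 rows:
Dave, 60000
Jack, 50000
Xander, 30000


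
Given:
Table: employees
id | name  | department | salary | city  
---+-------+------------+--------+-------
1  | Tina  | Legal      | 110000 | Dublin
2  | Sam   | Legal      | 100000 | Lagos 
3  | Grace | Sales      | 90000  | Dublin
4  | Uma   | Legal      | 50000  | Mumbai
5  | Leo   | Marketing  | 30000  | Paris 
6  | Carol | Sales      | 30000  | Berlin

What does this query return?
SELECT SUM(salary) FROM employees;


SUM(salary) = 110000 + 100000 + 90000 + 50000 + 30000 + 30000 = 410000

410000


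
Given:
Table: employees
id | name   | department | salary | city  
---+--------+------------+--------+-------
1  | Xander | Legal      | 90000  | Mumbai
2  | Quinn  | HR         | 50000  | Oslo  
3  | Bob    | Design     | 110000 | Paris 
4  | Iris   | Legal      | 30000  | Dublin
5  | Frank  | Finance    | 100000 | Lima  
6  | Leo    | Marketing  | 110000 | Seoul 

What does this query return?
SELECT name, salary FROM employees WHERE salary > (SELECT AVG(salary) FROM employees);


Subquery: AVG(salary) = 81666.67
Filtering: salary > 81666.67
  Xander (90000) -> MATCH
  Bob (110000) -> MATCH
  Frank (100000) -> MATCH
  Leo (110000) -> MATCH


4 rows:
Xander, 90000
Bob, 110000
Frank, 100000
Leo, 110000


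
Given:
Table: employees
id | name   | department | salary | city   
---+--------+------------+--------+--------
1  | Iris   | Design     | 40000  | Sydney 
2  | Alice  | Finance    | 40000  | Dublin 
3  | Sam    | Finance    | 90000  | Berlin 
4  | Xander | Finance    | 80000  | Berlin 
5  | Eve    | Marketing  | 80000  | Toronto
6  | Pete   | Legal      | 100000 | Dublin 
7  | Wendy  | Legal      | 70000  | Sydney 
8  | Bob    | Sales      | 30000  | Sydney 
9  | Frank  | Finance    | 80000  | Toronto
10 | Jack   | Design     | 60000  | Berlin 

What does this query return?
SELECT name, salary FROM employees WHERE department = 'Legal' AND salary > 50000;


Filtering: department = 'Legal' AND salary > 50000
Matching: 2 rows

2 rows:
Pete, 100000
Wendy, 70000


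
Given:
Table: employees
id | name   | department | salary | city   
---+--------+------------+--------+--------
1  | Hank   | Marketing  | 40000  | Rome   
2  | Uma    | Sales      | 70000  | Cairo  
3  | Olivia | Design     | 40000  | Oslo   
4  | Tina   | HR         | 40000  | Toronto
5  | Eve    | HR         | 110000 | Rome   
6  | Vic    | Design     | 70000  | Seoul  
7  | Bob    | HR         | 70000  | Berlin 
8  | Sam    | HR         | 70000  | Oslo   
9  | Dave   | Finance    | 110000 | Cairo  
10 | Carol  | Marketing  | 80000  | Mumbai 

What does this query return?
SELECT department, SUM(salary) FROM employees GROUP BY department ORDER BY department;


Summing salary within each department:
  Design: 40000 + 70000 = 110000
  Finance: 110000 = 110000
  HR: 40000 + 110000 + 70000 + 70000 = 290000
  Marketing: 40000 + 80000 = 120000
  Sales: 70000 = 70000


5 groups:
Design, 110000
Finance, 110000
HR, 290000
Marketing, 120000
Sales, 70000


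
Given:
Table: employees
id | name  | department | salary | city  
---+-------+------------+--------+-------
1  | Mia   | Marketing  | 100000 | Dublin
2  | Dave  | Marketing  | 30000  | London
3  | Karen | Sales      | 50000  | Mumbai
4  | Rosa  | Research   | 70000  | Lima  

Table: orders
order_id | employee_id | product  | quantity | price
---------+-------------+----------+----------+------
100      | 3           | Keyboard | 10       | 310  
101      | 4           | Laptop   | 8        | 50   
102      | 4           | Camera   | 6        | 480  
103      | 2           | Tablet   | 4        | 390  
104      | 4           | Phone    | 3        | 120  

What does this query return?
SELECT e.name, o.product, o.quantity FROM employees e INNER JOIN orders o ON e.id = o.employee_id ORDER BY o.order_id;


Joining employees.id = orders.employee_id:
  employee Karen (id=3) -> order Keyboard
  employee Rosa (id=4) -> order Laptop
  employee Rosa (id=4) -> order Camera
  employee Dave (id=2) -> order Tablet
  employee Rosa (id=4) -> order Phone


5 rows:
Karen, Keyboard, 10
Rosa, Laptop, 8
Rosa, Camera, 6
Dave, Tablet, 4
Rosa, Phone, 3


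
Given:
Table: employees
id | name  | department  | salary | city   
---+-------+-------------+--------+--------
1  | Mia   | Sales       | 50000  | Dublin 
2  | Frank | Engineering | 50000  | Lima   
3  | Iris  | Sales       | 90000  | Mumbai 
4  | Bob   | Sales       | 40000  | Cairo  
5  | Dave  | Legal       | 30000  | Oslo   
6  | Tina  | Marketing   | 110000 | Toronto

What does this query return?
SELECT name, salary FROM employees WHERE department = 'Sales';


Filtering: department = 'Sales'
Matching rows: 3

3 rows:
Mia, 50000
Iris, 90000
Bob, 40000


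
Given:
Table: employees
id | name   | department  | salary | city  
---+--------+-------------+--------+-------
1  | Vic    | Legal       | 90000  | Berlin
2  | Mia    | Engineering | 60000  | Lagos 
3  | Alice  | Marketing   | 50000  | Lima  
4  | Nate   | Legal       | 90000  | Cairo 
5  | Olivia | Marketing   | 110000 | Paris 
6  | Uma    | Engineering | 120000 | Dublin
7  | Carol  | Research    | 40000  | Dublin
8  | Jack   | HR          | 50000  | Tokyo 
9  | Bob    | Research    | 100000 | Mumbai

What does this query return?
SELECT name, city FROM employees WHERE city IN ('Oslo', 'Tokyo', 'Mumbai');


Filtering: city IN ('Oslo', 'Tokyo', 'Mumbai')
Matching: 2 rows

2 rows:
Jack, Tokyo
Bob, Mumbai


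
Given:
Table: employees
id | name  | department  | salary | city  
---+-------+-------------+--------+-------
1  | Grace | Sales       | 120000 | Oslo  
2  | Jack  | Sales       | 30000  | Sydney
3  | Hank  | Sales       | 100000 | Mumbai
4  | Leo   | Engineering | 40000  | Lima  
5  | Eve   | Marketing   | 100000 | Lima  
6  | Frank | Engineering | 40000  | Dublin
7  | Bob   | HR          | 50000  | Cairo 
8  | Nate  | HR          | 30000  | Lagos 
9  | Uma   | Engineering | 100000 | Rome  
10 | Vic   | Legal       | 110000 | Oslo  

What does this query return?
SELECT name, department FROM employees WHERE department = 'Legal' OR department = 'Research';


Filtering: department = 'Legal' OR 'Research'
Matching: 1 rows

1 rows:
Vic, Legal


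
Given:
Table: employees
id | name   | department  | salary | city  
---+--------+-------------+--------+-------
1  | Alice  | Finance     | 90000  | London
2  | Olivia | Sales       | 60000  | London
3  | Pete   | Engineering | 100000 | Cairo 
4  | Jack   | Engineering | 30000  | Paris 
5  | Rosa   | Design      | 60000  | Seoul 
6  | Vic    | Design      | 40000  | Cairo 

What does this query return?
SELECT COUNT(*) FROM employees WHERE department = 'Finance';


Counting rows where department = 'Finance'
  Alice -> MATCH


1


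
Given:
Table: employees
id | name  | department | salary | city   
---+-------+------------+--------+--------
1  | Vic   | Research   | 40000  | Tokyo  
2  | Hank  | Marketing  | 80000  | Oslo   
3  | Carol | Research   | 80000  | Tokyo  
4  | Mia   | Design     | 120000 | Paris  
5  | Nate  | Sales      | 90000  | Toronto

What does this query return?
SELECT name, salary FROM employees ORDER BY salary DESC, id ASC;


Sorting by salary DESC, then id ASC for ties

5 rows:
Mia, 120000
Nate, 90000
Hank, 80000
Carol, 80000
Vic, 40000


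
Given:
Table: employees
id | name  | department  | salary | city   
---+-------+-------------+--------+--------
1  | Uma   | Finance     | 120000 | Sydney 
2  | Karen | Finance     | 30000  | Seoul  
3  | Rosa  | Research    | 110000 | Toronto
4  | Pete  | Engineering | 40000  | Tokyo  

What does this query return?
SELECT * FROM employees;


SELECT * returns all 4 rows with all columns

4 rows:
1, Uma, Finance, 120000, Sydney
2, Karen, Finance, 30000, Seoul
3, Rosa, Research, 110000, Toronto
4, Pete, Engineering, 40000, Tokyo


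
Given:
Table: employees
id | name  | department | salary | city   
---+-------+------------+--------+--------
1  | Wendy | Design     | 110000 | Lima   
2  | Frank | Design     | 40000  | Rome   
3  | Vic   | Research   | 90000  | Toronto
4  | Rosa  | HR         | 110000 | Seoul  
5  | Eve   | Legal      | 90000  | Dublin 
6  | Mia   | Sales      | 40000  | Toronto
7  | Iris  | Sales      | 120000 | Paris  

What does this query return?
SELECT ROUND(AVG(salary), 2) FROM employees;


SUM(salary) = 600000
COUNT = 7
ROUND(AVG, 2) = ROUND(600000 / 7, 2) = 85714.29

85714.29


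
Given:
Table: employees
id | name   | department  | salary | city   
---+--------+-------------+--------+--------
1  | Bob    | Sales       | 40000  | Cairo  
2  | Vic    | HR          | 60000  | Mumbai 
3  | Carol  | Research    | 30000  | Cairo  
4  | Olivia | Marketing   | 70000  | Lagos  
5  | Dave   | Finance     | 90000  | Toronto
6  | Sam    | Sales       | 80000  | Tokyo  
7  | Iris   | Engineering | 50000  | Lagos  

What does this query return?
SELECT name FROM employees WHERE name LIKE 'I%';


LIKE 'I%' matches names starting with 'I'
Matching: 1

1 rows:
Iris


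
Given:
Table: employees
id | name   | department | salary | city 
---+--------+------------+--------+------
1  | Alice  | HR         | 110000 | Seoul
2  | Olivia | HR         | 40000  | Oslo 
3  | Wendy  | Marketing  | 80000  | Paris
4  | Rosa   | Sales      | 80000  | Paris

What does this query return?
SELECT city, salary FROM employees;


Projecting columns: city, salary

4 rows:
Seoul, 110000
Oslo, 40000
Paris, 80000
Paris, 80000
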